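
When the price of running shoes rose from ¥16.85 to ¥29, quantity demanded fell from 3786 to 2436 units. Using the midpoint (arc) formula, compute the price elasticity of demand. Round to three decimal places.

-0.819

ΔQ = 2436 − 3786 = -1350; ΔP = 29 − 16.85 = 12.15.
Midpoints: P̄ = 22.93, Q̄ = 3111.0.
ε = (ΔQ/ΔP)(P̄/Q̄) = (-1350/12.15)(22.93/3111.0).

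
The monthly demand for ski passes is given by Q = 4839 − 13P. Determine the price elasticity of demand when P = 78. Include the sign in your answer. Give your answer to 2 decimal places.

At P = 78, Q = 3825.
dQ/dP = −13.
ε = (dQ/dP)(P/Q) = (-13)(78/3825).
|ε| < 1, so demand is inelastic at this price.

-0.27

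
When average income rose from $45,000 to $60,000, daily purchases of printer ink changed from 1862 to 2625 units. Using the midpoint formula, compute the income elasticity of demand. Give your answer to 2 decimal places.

1.19

ΔQ = 763, ΔI = 15000. Midpoints: Ī = 52,500, Q̄ = 2243.5.
ε_I = (ΔQ/ΔI)(Ī/Q̄) = (763/15000)(52500/2243.5).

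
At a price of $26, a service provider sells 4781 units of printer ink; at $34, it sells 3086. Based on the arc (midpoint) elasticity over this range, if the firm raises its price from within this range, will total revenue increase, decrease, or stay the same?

decrease

Arc ε = (-1695/8)(30.00/3933.5) ≈ -1.616.
|ε| = 1.62 > 1, so demand is elastic. A price rise therefore reduces total revenue.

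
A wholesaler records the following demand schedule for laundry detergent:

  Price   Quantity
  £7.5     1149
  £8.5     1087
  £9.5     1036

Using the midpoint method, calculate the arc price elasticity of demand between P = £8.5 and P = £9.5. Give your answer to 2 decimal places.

-0.43

At P = 8.5, Q = 1087; at P = 9.5, Q = 1036.
ΔQ = -51, ΔP = 1.0. Midpoints: P̄ = 9.00, Q̄ = 1061.5.
ε = (ΔQ/ΔP)(P̄/Q̄) = (-51/1.0)(9.00/1061.5).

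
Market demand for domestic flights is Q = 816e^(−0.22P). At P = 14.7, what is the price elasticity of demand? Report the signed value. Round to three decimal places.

-3.234

At P = 14.7, Q = 32.150.
dQ/dP = −0.22·816e^(−0.22P) = −0.22Q = -7.073.
ε = (dQ/dP)(P/Q) = (-7.073)(14.7/32.150).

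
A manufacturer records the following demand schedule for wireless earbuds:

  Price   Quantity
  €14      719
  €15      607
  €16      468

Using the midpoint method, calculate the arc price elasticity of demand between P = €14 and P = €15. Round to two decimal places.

At P = 14, Q = 719; at P = 15, Q = 607.
ΔQ = -112, ΔP = 1. Midpoints: P̄ = 14.50, Q̄ = 663.0.
ε = (ΔQ/ΔP)(P̄/Q̄) = (-112/1)(14.50/663.0).

-2.45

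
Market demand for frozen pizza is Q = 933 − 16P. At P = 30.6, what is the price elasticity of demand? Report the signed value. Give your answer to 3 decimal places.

-1.104

At P = 30.6, Q = 443.400.
dQ/dP = −16.
ε = (dQ/dP)(P/Q) = (-16)(30.6/443.400).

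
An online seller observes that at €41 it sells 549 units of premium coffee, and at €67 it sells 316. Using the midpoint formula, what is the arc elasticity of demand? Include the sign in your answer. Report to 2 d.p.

-1.12

ΔQ = 316 − 549 = -233; ΔP = 67 − 41 = 26.
Midpoints: P̄ = 54.00, Q̄ = 432.5.
ε = (ΔQ/ΔP)(P̄/Q̄) = (-233/26)(54.00/432.5).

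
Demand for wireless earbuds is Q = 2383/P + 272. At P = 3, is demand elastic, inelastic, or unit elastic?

Q = 1066.333, dQ/dP = -264.778.
ε = (dQ/dP)(P/Q) ≈ -0.745.
|ε| = 0.74 < 1.

inelastic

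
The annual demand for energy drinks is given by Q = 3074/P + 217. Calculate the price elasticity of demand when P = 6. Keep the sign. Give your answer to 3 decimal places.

At P = 6, Q = 729.333.
dQ/dP = −3074/P² = -85.389.
ε = (dQ/dP)(P/Q) = (-85.389)(6/729.333).

-0.702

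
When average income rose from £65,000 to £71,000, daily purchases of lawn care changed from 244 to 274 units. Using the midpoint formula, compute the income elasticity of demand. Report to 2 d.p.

ΔQ = 30, ΔI = 6000. Midpoints: Ī = 68,000, Q̄ = 259.0.
ε_I = (ΔQ/ΔI)(Ī/Q̄) = (30/6000)(68000/259.0).

1.31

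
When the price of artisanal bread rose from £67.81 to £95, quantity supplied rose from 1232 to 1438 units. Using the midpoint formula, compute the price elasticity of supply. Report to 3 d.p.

0.462

ΔQ = 1438 − 1232 = 206; ΔP = 95 − 67.81 = 27.19.
Midpoints: P̄ = 81.41, Q̄ = 1335.0.
ε_s = (ΔQ/ΔP)(P̄/Q̄) = (206/27.19)(81.41/1335.0).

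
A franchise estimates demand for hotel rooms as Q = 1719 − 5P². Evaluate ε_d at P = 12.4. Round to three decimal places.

-1.618

At P = 12.4, Q = 950.200.
dQ/dP = −10P = -124.
ε = (dQ/dP)(P/Q) = (-124)(12.4/950.200).
|ε| > 1, so demand is elastic at this price.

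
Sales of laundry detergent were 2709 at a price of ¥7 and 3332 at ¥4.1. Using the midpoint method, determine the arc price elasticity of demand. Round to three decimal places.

ΔQ = 3332 − 2709 = 623; ΔP = 4.1 − 7 = -2.9.
Midpoints: P̄ = 5.55, Q̄ = 3020.5.
ε = (ΔQ/ΔP)(P̄/Q̄) = (623/-2.9)(5.55/3020.5).

-0.395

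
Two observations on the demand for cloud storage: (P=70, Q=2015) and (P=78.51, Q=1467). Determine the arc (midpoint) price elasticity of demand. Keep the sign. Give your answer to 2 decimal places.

ΔQ = 1467 − 2015 = -548; ΔP = 78.51 − 70 = 8.51.
Midpoints: P̄ = 74.25, Q̄ = 1741.0.
ε = (ΔQ/ΔP)(P̄/Q̄) = (-548/8.51)(74.25/1741.0).

-2.75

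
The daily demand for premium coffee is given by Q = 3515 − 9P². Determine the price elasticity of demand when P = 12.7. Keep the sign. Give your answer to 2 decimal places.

At P = 12.7, Q = 2063.390.
dQ/dP = −18P = -228.600.
ε = (dQ/dP)(P/Q) = (-228.600)(12.7/2063.390).

-1.41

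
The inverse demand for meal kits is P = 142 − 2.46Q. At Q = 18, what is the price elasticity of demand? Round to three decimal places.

-2.207

At Q = 18, P = 142 − 2.46(18) = 97.72.
dP/dQ = −2.46, so dQ/dP = 1/(−2.46) = -0.407.
ε = (dQ/dP)(P/Q) = (-0.407)(97.72/18).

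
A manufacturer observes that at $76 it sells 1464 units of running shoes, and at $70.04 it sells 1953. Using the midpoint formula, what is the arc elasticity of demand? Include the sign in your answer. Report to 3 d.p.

ΔQ = 1953 − 1464 = 489; ΔP = 70.04 − 76 = -5.96.
Midpoints: P̄ = 73.02, Q̄ = 1708.5.
ε = (ΔQ/ΔP)(P̄/Q̄) = (489/-5.96)(73.02/1708.5).

-3.507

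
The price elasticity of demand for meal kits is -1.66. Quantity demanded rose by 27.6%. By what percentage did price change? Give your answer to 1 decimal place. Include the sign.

-16.6%

%ΔP ≈ %ΔQ / ε = (27.6%)/(-1.66) = -16.63%.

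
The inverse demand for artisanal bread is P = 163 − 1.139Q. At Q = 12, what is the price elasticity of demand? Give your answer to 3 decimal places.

At Q = 12, P = 163 − 1.139(12) = 149.33.
dP/dQ = −1.139, so dQ/dP = 1/(−1.139) = -0.878.
ε = (dQ/dP)(P/Q) = (-0.878)(149.33/12).

-10.926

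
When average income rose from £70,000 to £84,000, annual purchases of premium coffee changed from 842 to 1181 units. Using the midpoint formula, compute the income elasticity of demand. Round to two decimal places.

1.84

ΔQ = 339, ΔI = 14000. Midpoints: Ī = 77,000, Q̄ = 1011.5.
ε_I = (ΔQ/ΔI)(Ī/Q̄) = (339/14000)(77000/1011.5).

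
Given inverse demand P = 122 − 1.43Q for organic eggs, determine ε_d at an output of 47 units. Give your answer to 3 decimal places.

-0.815

At Q = 47, P = 122 − 1.43(47) = 54.79.
dP/dQ = −1.43, so dQ/dP = 1/(−1.43) = -0.699.
ε = (dQ/dP)(P/Q) = (-0.699)(54.79/47).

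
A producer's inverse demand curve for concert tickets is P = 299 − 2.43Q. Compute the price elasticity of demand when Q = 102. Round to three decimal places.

At Q = 102, P = 299 − 2.43(102) = 51.14.
dP/dQ = −2.43, so dQ/dP = 1/(−2.43) = -0.412.
ε = (dQ/dP)(P/Q) = (-0.412)(51.14/102).

-0.206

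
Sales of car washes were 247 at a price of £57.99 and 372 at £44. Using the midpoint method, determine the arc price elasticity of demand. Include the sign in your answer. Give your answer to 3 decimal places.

ΔQ = 372 − 247 = 125; ΔP = 44 − 57.99 = -13.99.
Midpoints: P̄ = 51.00, Q̄ = 309.5.
ε = (ΔQ/ΔP)(P̄/Q̄) = (125/-13.99)(51.00/309.5).

-1.472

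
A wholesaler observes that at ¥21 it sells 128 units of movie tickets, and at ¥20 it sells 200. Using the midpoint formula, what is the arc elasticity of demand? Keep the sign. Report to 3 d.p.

ΔQ = 200 − 128 = 72; ΔP = 20 − 21 = -1.
Midpoints: P̄ = 20.50, Q̄ = 164.0.
ε = (ΔQ/ΔP)(P̄/Q̄) = (72/-1)(20.50/164.0).

-9.000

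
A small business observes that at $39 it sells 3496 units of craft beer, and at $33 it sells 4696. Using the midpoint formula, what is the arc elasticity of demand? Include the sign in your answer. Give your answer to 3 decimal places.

-1.758

ΔQ = 4696 − 3496 = 1200; ΔP = 33 − 39 = -6.
Midpoints: P̄ = 36.00, Q̄ = 4096.0.
ε = (ΔQ/ΔP)(P̄/Q̄) = (1200/-6)(36.00/4096.0).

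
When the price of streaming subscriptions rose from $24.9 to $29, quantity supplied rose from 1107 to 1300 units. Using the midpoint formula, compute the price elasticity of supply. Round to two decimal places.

1.05

ΔQ = 1300 − 1107 = 193; ΔP = 29 − 24.9 = 4.1.
Midpoints: P̄ = 26.95, Q̄ = 1203.5.
ε_s = (ΔQ/ΔP)(P̄/Q̄) = (193/4.1)(26.95/1203.5).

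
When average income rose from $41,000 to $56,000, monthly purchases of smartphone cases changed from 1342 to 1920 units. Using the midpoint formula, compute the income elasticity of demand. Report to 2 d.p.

ΔQ = 578, ΔI = 15000. Midpoints: Ī = 48,500, Q̄ = 1631.0.
ε_I = (ΔQ/ΔI)(Ī/Q̄) = (578/15000)(48500/1631.0).

1.15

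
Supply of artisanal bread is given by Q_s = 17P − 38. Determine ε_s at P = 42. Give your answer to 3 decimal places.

At P = 42, Q_s = 676.
dQ_s/dP = 17.
ε_s = (dQ_s/dP)(P/Q_s) = (17)(42/676).

1.056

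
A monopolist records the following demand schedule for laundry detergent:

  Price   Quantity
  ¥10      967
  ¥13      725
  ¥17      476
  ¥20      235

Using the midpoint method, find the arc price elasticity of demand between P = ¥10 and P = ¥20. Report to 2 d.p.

At P = 10, Q = 967; at P = 20, Q = 235.
ΔQ = -732, ΔP = 10. Midpoints: P̄ = 15.00, Q̄ = 601.0.
ε = (ΔQ/ΔP)(P̄/Q̄) = (-732/10)(15.00/601.0).

-1.83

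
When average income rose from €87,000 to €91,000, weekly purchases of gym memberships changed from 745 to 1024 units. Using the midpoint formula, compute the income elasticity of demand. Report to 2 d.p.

ΔQ = 279, ΔI = 4000. Midpoints: Ī = 89,000, Q̄ = 884.5.
ε_I = (ΔQ/ΔI)(Ī/Q̄) = (279/4000)(89000/884.5).

7.02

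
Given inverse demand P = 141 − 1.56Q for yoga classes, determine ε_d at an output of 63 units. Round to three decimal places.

At Q = 63, P = 141 − 1.56(63) = 42.72.
dP/dQ = −1.56, so dQ/dP = 1/(−1.56) = -0.641.
ε = (dQ/dP)(P/Q) = (-0.641)(42.72/63).

-0.435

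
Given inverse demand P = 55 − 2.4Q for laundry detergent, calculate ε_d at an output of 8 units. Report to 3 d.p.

At Q = 8, P = 55 − 2.4(8) = 35.80.
dP/dQ = −2.4, so dQ/dP = 1/(−2.4) = -0.417.
ε = (dQ/dP)(P/Q) = (-0.417)(35.80/8).

-1.865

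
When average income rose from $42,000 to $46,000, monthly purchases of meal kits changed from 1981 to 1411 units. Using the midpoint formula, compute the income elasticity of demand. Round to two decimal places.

ΔQ = -570, ΔI = 4000. Midpoints: Ī = 44,000, Q̄ = 1696.0.
ε_I = (ΔQ/ΔI)(Ī/Q̄) = (-570/4000)(44000/1696.0).
ε_I < 0, so the good is inferior.

-3.70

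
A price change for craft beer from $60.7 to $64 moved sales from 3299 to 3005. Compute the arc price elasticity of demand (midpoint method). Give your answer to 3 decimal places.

-1.762

ΔQ = 3005 − 3299 = -294; ΔP = 64 − 60.7 = 3.3.
Midpoints: P̄ = 62.35, Q̄ = 3152.0.
ε = (ΔQ/ΔP)(P̄/Q̄) = (-294/3.3)(62.35/3152.0).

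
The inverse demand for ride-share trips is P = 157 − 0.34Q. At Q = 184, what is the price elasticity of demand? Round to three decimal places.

At Q = 184, P = 157 − 0.34(184) = 94.44.
dP/dQ = −0.34, so dQ/dP = 1/(−0.34) = -2.941.
ε = (dQ/dP)(P/Q) = (-2.941)(94.44/184).

-1.510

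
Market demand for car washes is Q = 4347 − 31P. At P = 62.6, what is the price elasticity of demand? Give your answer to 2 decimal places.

At P = 62.6, Q = 2406.400.
dQ/dP = −31.
ε = (dQ/dP)(P/Q) = (-31)(62.6/2406.400).

-0.81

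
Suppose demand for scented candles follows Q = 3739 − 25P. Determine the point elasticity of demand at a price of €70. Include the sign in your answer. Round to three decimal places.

-0.880

At P = 70, Q = 1989.
dQ/dP = −25.
ε = (dQ/dP)(P/Q) = (-25)(70/1989).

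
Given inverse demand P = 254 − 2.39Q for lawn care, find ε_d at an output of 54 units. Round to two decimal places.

At Q = 54, P = 254 − 2.39(54) = 124.94.
dP/dQ = −2.39, so dQ/dP = 1/(−2.39) = -0.418.
ε = (dQ/dP)(P/Q) = (-0.418)(124.94/54).

-0.97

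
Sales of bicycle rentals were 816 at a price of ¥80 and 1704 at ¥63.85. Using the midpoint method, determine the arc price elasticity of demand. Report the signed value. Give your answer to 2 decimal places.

-3.14

ΔQ = 1704 − 816 = 888; ΔP = 63.85 − 80 = -16.15.
Midpoints: P̄ = 71.92, Q̄ = 1260.0.
ε = (ΔQ/ΔP)(P̄/Q̄) = (888/-16.15)(71.92/1260.0).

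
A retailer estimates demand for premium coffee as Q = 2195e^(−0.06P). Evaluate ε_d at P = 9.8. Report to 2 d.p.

-0.59

At P = 9.8, Q = 1219.184.
dQ/dP = −0.06·2195e^(−0.06P) = −0.06Q = -73.151.
ε = (dQ/dP)(P/Q) = (-73.151)(9.8/1219.184).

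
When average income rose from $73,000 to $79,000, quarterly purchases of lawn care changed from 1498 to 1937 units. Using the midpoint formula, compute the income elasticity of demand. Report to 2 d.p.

3.24

ΔQ = 439, ΔI = 6000. Midpoints: Ī = 76,000, Q̄ = 1717.5.
ε_I = (ΔQ/ΔI)(Ī/Q̄) = (439/6000)(76000/1717.5).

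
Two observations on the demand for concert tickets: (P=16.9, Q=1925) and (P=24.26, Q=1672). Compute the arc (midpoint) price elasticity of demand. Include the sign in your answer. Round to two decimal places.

-0.39

ΔQ = 1672 − 1925 = -253; ΔP = 24.26 − 16.9 = 7.36.
Midpoints: P̄ = 20.58, Q̄ = 1798.5.
ε = (ΔQ/ΔP)(P̄/Q̄) = (-253/7.36)(20.58/1798.5).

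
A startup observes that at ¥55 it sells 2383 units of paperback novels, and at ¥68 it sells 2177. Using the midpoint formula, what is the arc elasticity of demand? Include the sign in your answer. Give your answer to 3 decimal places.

ΔQ = 2177 − 2383 = -206; ΔP = 68 − 55 = 13.
Midpoints: P̄ = 61.50, Q̄ = 2280.0.
ε = (ΔQ/ΔP)(P̄/Q̄) = (-206/13)(61.50/2280.0).

-0.427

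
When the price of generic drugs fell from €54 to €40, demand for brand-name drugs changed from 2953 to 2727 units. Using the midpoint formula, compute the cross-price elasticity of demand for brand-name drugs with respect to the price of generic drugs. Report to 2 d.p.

0.27

ΔQ_x = 2727 − 2953 = -226; ΔP_y = 40 − 54 = -14.
Midpoints: P̄_y = 47.00, Q̄_x = 2840.0.
ε_xy = (ΔQ_x/ΔP_y)(P̄_y/Q̄_x) = (-226/-14)(47.00/2840.0).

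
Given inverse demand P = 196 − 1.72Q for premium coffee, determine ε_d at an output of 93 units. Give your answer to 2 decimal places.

-0.23

At Q = 93, P = 196 − 1.72(93) = 36.04.
dP/dQ = −1.72, so dQ/dP = 1/(−1.72) = -0.581.
ε = (dQ/dP)(P/Q) = (-0.581)(36.04/93).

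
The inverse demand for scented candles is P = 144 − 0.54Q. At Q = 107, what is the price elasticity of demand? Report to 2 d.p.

-1.49

At Q = 107, P = 144 − 0.54(107) = 86.22.
dP/dQ = −0.54, so dQ/dP = 1/(−0.54) = -1.852.
ε = (dQ/dP)(P/Q) = (-1.852)(86.22/107).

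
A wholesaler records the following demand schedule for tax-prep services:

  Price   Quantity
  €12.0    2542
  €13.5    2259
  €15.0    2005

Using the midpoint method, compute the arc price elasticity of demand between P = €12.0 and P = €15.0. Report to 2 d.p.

-1.06

At P = 12.0, Q = 2542; at P = 15.0, Q = 2005.
ΔQ = -537, ΔP = 3.0. Midpoints: P̄ = 13.50, Q̄ = 2273.5.
ε = (ΔQ/ΔP)(P̄/Q̄) = (-537/3.0)(13.50/2273.5).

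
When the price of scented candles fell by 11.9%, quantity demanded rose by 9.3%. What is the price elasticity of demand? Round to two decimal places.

ε = %ΔQ / %ΔP = (9.3)/(-11.9) = -0.782.

-0.78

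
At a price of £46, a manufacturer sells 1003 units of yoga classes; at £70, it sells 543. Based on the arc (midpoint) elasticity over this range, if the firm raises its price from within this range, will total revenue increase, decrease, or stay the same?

decrease

Arc ε = (-460/24)(58.00/773.0) ≈ -1.438.
|ε| = 1.44 > 1, so demand is elastic. A price rise therefore reduces total revenue.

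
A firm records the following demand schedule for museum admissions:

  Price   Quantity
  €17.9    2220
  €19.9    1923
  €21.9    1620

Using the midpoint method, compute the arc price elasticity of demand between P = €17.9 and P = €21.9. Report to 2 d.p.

-1.55

At P = 17.9, Q = 2220; at P = 21.9, Q = 1620.
ΔQ = -600, ΔP = 4.0. Midpoints: P̄ = 19.90, Q̄ = 1920.0.
ε = (ΔQ/ΔP)(P̄/Q̄) = (-600/4.0)(19.90/1920.0).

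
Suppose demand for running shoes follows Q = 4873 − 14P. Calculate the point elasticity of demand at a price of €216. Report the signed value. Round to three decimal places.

-1.635

At P = 216, Q = 1849.
dQ/dP = −14.
ε = (dQ/dP)(P/Q) = (-14)(216/1849).
|ε| > 1, so demand is elastic at this price.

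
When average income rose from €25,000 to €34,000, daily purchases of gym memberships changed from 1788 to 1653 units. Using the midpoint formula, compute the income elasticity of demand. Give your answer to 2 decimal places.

-0.26

ΔQ = -135, ΔI = 9000. Midpoints: Ī = 29,500, Q̄ = 1720.5.
ε_I = (ΔQ/ΔI)(Ī/Q̄) = (-135/9000)(29500/1720.5).
ε_I < 0, so the good is inferior.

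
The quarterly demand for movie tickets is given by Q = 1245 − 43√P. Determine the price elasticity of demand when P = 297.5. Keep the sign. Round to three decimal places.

-0.737

At P = 297.5, Q = 503.328.
dQ/dP = −43/(2√P) = -1.247.
ε = (dQ/dP)(P/Q) = (-1.247)(297.5/503.328).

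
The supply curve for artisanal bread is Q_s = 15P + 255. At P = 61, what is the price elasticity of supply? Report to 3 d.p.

At P = 61, Q_s = 1170.
dQ_s/dP = 15.
ε_s = (dQ_s/dP)(P/Q_s) = (15)(61/1170).

0.782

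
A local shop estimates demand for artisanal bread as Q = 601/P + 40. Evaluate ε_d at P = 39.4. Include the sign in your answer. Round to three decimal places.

-0.276

At P = 39.4, Q = 55.254.
dQ/dP = −601/P² = -0.387.
ε = (dQ/dP)(P/Q) = (-0.387)(39.4/55.254).
|ε| < 1, so demand is inelastic at this price.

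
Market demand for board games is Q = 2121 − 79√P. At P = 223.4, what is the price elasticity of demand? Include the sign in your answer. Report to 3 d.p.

-0.628

At P = 223.4, Q = 940.221.
dQ/dP = −79/(2√P) = -2.643.
ε = (dQ/dP)(P/Q) = (-2.643)(223.4/940.221).
|ε| < 1, so demand is inelastic at this price.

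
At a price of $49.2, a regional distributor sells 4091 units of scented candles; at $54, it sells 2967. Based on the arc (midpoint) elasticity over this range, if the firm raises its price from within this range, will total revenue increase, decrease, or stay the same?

Arc ε = (-1124/4.8)(51.60/3529.0) ≈ -3.424.
|ε| = 3.42 > 1, so demand is elastic. A price rise therefore reduces total revenue.

decrease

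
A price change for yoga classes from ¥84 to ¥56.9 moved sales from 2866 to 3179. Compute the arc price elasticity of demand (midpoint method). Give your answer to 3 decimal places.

-0.269

ΔQ = 3179 − 2866 = 313; ΔP = 56.9 − 84 = -27.1.
Midpoints: P̄ = 70.45, Q̄ = 3022.5.
ε = (ΔQ/ΔP)(P̄/Q̄) = (313/-27.1)(70.45/3022.5).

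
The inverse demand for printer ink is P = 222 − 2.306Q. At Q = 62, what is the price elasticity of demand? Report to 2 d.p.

At Q = 62, P = 222 − 2.306(62) = 79.03.
dP/dQ = −2.306, so dQ/dP = 1/(−2.306) = -0.434.
ε = (dQ/dP)(P/Q) = (-0.434)(79.03/62).

-0.55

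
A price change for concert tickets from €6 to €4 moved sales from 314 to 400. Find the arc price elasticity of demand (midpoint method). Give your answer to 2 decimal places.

-0.60

ΔQ = 400 − 314 = 86; ΔP = 4 − 6 = -2.
Midpoints: P̄ = 5.00, Q̄ = 357.0.
ε = (ΔQ/ΔP)(P̄/Q̄) = (86/-2)(5.00/357.0).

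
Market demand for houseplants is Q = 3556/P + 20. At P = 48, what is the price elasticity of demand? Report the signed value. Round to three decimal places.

-0.787

At P = 48, Q = 94.083.
dQ/dP = −3556/P² = -1.543.
ε = (dQ/dP)(P/Q) = (-1.543)(48/94.083).
|ε| < 1, so demand is inelastic at this price.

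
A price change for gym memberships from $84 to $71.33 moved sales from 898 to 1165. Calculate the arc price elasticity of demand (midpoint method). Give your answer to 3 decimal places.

ΔQ = 1165 − 898 = 267; ΔP = 71.33 − 84 = -12.67.
Midpoints: P̄ = 77.66, Q̄ = 1031.5.
ε = (ΔQ/ΔP)(P̄/Q̄) = (267/-12.67)(77.66/1031.5).

-1.587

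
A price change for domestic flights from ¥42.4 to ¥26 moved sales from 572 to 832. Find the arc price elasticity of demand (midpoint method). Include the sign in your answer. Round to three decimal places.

ΔQ = 832 − 572 = 260; ΔP = 26 − 42.4 = -16.4.
Midpoints: P̄ = 34.20, Q̄ = 702.0.
ε = (ΔQ/ΔP)(P̄/Q̄) = (260/-16.4)(34.20/702.0).

-0.772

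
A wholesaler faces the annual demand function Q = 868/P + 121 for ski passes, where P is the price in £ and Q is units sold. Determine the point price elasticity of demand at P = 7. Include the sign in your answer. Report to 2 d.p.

-0.51

At P = 7, Q = 245.
dQ/dP = −868/P² = -17.714.
ε = (dQ/dP)(P/Q) = (-17.714)(7/245).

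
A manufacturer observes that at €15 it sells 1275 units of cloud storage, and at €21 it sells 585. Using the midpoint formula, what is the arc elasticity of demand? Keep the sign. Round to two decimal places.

ΔQ = 585 − 1275 = -690; ΔP = 21 − 15 = 6.
Midpoints: P̄ = 18.00, Q̄ = 930.0.
ε = (ΔQ/ΔP)(P̄/Q̄) = (-690/6)(18.00/930.0).

-2.23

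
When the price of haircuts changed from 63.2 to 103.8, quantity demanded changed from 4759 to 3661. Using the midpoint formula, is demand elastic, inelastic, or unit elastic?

Arc ε ≈ -0.536.
|ε| = 0.54 < 1.

inelastic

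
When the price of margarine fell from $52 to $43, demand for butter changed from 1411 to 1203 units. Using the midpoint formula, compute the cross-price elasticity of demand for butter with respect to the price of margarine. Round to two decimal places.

0.84

ΔQ_x = 1203 − 1411 = -208; ΔP_y = 43 − 52 = -9.
Midpoints: P̄_y = 47.50, Q̄_x = 1307.0.
ε_xy = (ΔQ_x/ΔP_y)(P̄_y/Q̄_x) = (-208/-9)(47.50/1307.0).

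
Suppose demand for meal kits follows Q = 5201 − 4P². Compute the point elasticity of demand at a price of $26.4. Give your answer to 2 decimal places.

At P = 26.4, Q = 2413.160.
dQ/dP = −8P = -211.200.
ε = (dQ/dP)(P/Q) = (-211.200)(26.4/2413.160).

-2.31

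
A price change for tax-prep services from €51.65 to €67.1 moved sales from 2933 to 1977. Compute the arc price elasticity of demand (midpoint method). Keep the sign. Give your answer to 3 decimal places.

-1.497

ΔQ = 1977 − 2933 = -956; ΔP = 67.1 − 51.65 = 15.45.
Midpoints: P̄ = 59.38, Q̄ = 2455.0.
ε = (ΔQ/ΔP)(P̄/Q̄) = (-956/15.45)(59.38/2455.0).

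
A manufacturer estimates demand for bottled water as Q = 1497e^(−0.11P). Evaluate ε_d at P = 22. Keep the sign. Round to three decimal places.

At P = 22, Q = 133.116.
dQ/dP = −0.11·1497e^(−0.11P) = −0.11Q = -14.643.
ε = (dQ/dP)(P/Q) = (-14.643)(22/133.116).
|ε| > 1, so demand is elastic at this price.

-2.420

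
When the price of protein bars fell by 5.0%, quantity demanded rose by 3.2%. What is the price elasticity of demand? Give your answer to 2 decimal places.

-0.64

ε = %ΔQ / %ΔP = (3.2)/(-5.0) = -0.640.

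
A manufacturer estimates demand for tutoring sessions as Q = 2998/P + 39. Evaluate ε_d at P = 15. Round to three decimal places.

-0.837

At P = 15, Q = 238.867.
dQ/dP = −2998/P² = -13.324.
ε = (dQ/dP)(P/Q) = (-13.324)(15/238.867).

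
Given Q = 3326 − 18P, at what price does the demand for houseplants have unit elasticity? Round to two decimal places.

For linear demand Q = a − bP, ε = −bP/(a − bP). |ε| = 1 when bP = a − bP, i.e. P = a/(2b).
P = 3326/(2·18) = 3326/36 = 92.3889.

92.39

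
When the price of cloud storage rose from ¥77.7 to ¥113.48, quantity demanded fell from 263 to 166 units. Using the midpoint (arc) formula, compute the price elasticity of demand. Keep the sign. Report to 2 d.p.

ΔQ = 166 − 263 = -97; ΔP = 113.48 − 77.7 = 35.78.
Midpoints: P̄ = 95.59, Q̄ = 214.5.
ε = (ΔQ/ΔP)(P̄/Q̄) = (-97/35.78)(95.59/214.5).

-1.21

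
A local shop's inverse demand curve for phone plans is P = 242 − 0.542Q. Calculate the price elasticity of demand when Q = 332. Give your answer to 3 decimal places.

-0.345

At Q = 332, P = 242 − 0.542(332) = 62.06.
dP/dQ = −0.542, so dQ/dP = 1/(−0.542) = -1.845.
ε = (dQ/dP)(P/Q) = (-1.845)(62.06/332).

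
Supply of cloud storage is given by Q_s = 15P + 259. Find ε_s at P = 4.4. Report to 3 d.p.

0.203

At P = 4.4, Q_s = 325.
dQ_s/dP = 15.
ε_s = (dQ_s/dP)(P/Q_s) = (15)(4.4/325).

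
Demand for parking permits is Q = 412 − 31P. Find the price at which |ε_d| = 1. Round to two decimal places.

For linear demand Q = a − bP, ε = −bP/(a − bP). |ε| = 1 when bP = a − bP, i.e. P = a/(2b).
P = 412/(2·31) = 412/62 = 6.6452.

6.65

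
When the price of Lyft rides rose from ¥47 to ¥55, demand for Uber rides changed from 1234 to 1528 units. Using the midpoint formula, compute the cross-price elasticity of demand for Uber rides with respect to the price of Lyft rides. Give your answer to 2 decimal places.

ΔQ_x = 1528 − 1234 = 294; ΔP_y = 55 − 47 = 8.
Midpoints: P̄_y = 51.00, Q̄_x = 1381.0.
ε_xy = (ΔQ_x/ΔP_y)(P̄_y/Q̄_x) = (294/8)(51.00/1381.0).

1.36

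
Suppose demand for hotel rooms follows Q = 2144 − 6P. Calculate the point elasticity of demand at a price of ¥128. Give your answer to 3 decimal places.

At P = 128, Q = 1376.
dQ/dP = −6.
ε = (dQ/dP)(P/Q) = (-6)(128/1376).
|ε| < 1, so demand is inelastic at this price.

-0.558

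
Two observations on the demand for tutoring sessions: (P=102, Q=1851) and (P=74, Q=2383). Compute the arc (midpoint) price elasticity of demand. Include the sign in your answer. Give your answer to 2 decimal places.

ΔQ = 2383 − 1851 = 532; ΔP = 74 − 102 = -28.
Midpoints: P̄ = 88.00, Q̄ = 2117.0.
ε = (ΔQ/ΔP)(P̄/Q̄) = (532/-28)(88.00/2117.0).

-0.79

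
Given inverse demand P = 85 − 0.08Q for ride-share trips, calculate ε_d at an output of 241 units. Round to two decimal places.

-3.41

At Q = 241, P = 85 − 0.08(241) = 65.72.
dP/dQ = −0.08, so dQ/dP = 1/(−0.08) = -12.500.
ε = (dQ/dP)(P/Q) = (-12.500)(65.72/241).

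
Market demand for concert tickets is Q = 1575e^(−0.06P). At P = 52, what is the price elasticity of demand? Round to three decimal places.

-3.120

At P = 52, Q = 69.548.
dQ/dP = −0.06·1575e^(−0.06P) = −0.06Q = -4.173.
ε = (dQ/dP)(P/Q) = (-4.173)(52/69.548).
|ε| > 1, so demand is elastic at this price.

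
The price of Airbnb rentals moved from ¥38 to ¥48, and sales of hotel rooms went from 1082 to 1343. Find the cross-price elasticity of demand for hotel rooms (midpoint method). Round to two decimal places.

ΔQ_x = 1343 − 1082 = 261; ΔP_y = 48 − 38 = 10.
Midpoints: P̄_y = 43.00, Q̄_x = 1212.5.
ε_xy = (ΔQ_x/ΔP_y)(P̄_y/Q̄_x) = (261/10)(43.00/1212.5).
ε_xy > 0, so the goods are substitutes.

0.93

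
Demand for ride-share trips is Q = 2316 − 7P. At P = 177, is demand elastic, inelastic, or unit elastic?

Q = 1077, dQ/dP = -7.
ε = (dQ/dP)(P/Q) ≈ -1.150.
|ε| = 1.15 > 1.

elastic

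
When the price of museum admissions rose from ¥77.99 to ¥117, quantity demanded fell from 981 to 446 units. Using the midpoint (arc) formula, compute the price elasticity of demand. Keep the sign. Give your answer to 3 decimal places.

ΔQ = 446 − 981 = -535; ΔP = 117 − 77.99 = 39.01.
Midpoints: P̄ = 97.50, Q̄ = 713.5.
ε = (ΔQ/ΔP)(P̄/Q̄) = (-535/39.01)(97.50/713.5).

-1.874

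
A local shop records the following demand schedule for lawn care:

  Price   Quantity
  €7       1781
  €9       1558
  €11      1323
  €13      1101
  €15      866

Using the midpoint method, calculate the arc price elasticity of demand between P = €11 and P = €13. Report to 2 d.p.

-1.10

At P = 11, Q = 1323; at P = 13, Q = 1101.
ΔQ = -222, ΔP = 2. Midpoints: P̄ = 12.00, Q̄ = 1212.0.
ε = (ΔQ/ΔP)(P̄/Q̄) = (-222/2)(12.00/1212.0).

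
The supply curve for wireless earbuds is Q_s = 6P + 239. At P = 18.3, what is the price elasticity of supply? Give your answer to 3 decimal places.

0.315

At P = 18.3, Q_s = 348.80.
dQ_s/dP = 6.
ε_s = (dQ_s/dP)(P/Q_s) = (6)(18.3/348.80).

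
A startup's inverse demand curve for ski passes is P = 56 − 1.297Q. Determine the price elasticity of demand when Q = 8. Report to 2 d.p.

At Q = 8, P = 56 − 1.297(8) = 45.62.
dP/dQ = −1.297, so dQ/dP = 1/(−1.297) = -0.771.
ε = (dQ/dP)(P/Q) = (-0.771)(45.62/8).

-4.40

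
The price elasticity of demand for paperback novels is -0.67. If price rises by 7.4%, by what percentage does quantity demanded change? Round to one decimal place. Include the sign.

-5.0%

%ΔQ ≈ ε × %ΔP = (-0.67)(7.4%) = -4.96%.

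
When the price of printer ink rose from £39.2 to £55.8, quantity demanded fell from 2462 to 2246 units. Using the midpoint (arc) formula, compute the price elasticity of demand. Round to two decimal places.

ΔQ = 2246 − 2462 = -216; ΔP = 55.8 − 39.2 = 16.6.
Midpoints: P̄ = 47.50, Q̄ = 2354.0.
ε = (ΔQ/ΔP)(P̄/Q̄) = (-216/16.6)(47.50/2354.0).

-0.26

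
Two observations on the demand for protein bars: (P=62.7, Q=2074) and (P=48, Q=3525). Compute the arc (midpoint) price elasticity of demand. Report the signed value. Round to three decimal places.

-1.952

ΔQ = 3525 − 2074 = 1451; ΔP = 48 − 62.7 = -14.7.
Midpoints: P̄ = 55.35, Q̄ = 2799.5.
ε = (ΔQ/ΔP)(P̄/Q̄) = (1451/-14.7)(55.35/2799.5).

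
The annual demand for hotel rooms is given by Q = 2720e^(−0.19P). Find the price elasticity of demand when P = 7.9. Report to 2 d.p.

At P = 7.9, Q = 606.307.
dQ/dP = −0.19·2720e^(−0.19P) = −0.19Q = -115.198.
ε = (dQ/dP)(P/Q) = (-115.198)(7.9/606.307).
|ε| > 1, so demand is elastic at this price.

-1.50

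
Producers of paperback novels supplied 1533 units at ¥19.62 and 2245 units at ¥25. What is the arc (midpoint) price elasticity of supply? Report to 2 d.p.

1.56

ΔQ = 2245 − 1533 = 712; ΔP = 25 − 19.62 = 5.38.
Midpoints: P̄ = 22.31, Q̄ = 1889.0.
ε_s = (ΔQ/ΔP)(P̄/Q̄) = (712/5.38)(22.31/1889.0).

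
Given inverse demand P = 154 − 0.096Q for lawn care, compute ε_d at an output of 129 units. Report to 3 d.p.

-11.435

At Q = 129, P = 154 − 0.096(129) = 141.62.
dP/dQ = −0.096, so dQ/dP = 1/(−0.096) = -10.417.
ε = (dQ/dP)(P/Q) = (-10.417)(141.62/129).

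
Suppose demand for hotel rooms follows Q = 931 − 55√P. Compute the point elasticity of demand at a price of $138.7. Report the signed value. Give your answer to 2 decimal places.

-1.14

At P = 138.7, Q = 283.260.
dQ/dP = −55/(2√P) = -2.335.
ε = (dQ/dP)(P/Q) = (-2.335)(138.7/283.260).
|ε| > 1, so demand is elastic at this price.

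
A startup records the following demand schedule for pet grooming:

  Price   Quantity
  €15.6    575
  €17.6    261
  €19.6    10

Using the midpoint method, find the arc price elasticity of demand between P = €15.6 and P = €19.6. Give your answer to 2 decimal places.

-8.50

At P = 15.6, Q = 575; at P = 19.6, Q = 10.
ΔQ = -565, ΔP = 4.0. Midpoints: P̄ = 17.60, Q̄ = 292.5.
ε = (ΔQ/ΔP)(P̄/Q̄) = (-565/4.0)(17.60/292.5).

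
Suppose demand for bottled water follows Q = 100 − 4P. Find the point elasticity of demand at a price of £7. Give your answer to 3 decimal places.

-0.389

At P = 7, Q = 72.
dQ/dP = −4.
ε = (dQ/dP)(P/Q) = (-4)(7/72).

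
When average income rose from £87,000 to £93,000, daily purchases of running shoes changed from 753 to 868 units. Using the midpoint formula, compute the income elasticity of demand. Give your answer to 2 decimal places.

ΔQ = 115, ΔI = 6000. Midpoints: Ī = 90,000, Q̄ = 810.5.
ε_I = (ΔQ/ΔI)(Ī/Q̄) = (115/6000)(90000/810.5).

2.13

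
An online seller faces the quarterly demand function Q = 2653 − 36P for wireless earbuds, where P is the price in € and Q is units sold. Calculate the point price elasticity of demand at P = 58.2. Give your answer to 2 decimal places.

At P = 58.2, Q = 557.800.
dQ/dP = −36.
ε = (dQ/dP)(P/Q) = (-36)(58.2/557.800).

-3.76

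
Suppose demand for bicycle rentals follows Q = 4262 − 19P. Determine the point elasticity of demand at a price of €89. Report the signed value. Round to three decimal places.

-0.658

At P = 89, Q = 2571.
dQ/dP = −19.
ε = (dQ/dP)(P/Q) = (-19)(89/2571).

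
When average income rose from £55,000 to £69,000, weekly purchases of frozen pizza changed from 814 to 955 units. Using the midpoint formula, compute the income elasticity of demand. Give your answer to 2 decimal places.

0.71

ΔQ = 141, ΔI = 14000. Midpoints: Ī = 62,000, Q̄ = 884.5.
ε_I = (ΔQ/ΔI)(Ī/Q̄) = (141/14000)(62000/884.5).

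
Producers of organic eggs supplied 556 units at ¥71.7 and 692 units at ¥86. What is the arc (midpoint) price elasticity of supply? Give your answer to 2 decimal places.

1.20

ΔQ = 692 − 556 = 136; ΔP = 86 − 71.7 = 14.3.
Midpoints: P̄ = 78.85, Q̄ = 624.0.
ε_s = (ΔQ/ΔP)(P̄/Q̄) = (136/14.3)(78.85/624.0).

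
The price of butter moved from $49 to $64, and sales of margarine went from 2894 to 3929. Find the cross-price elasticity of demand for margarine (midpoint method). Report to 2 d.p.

ΔQ_x = 3929 − 2894 = 1035; ΔP_y = 64 − 49 = 15.
Midpoints: P̄_y = 56.50, Q̄_x = 3411.5.
ε_xy = (ΔQ_x/ΔP_y)(P̄_y/Q̄_x) = (1035/15)(56.50/3411.5).
ε_xy > 0, so the goods are substitutes.

1.14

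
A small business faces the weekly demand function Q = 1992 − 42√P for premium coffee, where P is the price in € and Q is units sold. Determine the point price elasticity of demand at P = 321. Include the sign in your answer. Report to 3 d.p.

At P = 321, Q = 1239.508.
dQ/dP = −42/(2√P) = -1.172.
ε = (dQ/dP)(P/Q) = (-1.172)(321/1239.508).
|ε| < 1, so demand is inelastic at this price.

-0.304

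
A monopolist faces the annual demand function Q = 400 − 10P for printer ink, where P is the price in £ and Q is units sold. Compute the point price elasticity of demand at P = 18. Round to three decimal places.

At P = 18, Q = 220.
dQ/dP = −10.
ε = (dQ/dP)(P/Q) = (-10)(18/220).
|ε| < 1, so demand is inelastic at this price.

-0.818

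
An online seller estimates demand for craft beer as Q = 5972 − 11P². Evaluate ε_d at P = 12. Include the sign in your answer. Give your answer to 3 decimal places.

-0.722

At P = 12, Q = 4388.
dQ/dP = −22P = -264.
ε = (dQ/dP)(P/Q) = (-264)(12/4388).
|ε| < 1, so demand is inelastic at this price.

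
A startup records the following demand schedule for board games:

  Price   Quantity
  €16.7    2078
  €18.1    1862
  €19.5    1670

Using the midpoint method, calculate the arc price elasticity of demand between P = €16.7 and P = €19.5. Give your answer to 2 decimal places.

-1.41

At P = 16.7, Q = 2078; at P = 19.5, Q = 1670.
ΔQ = -408, ΔP = 2.8. Midpoints: P̄ = 18.10, Q̄ = 1874.0.
ε = (ΔQ/ΔP)(P̄/Q̄) = (-408/2.8)(18.10/1874.0).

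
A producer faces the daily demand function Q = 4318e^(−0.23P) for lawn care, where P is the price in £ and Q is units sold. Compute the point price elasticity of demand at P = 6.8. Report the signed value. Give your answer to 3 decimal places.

-1.564

At P = 6.8, Q = 903.745.
dQ/dP = −0.23·4318e^(−0.23P) = −0.23Q = -207.861.
ε = (dQ/dP)(P/Q) = (-207.861)(6.8/903.745).
|ε| > 1, so demand is elastic at this price.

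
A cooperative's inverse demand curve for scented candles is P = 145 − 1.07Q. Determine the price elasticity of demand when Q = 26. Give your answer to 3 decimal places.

At Q = 26, P = 145 − 1.07(26) = 117.18.
dP/dQ = −1.07, so dQ/dP = 1/(−1.07) = -0.935.
ε = (dQ/dP)(P/Q) = (-0.935)(117.18/26).

-4.212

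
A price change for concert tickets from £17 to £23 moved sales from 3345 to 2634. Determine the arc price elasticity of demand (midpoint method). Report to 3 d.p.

ΔQ = 2634 − 3345 = -711; ΔP = 23 − 17 = 6.
Midpoints: P̄ = 20.00, Q̄ = 2989.5.
ε = (ΔQ/ΔP)(P̄/Q̄) = (-711/6)(20.00/2989.5).

-0.793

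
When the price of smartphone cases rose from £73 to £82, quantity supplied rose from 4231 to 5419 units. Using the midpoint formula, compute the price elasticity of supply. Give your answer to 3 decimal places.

ΔQ = 5419 − 4231 = 1188; ΔP = 82 − 73 = 9.
Midpoints: P̄ = 77.50, Q̄ = 4825.0.
ε_s = (ΔQ/ΔP)(P̄/Q̄) = (1188/9)(77.50/4825.0).

2.120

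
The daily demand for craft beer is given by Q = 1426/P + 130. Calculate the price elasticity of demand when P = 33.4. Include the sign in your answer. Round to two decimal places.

At P = 33.4, Q = 172.695.
dQ/dP = −1426/P² = -1.278.
ε = (dQ/dP)(P/Q) = (-1.278)(33.4/172.695).
|ε| < 1, so demand is inelastic at this price.

-0.25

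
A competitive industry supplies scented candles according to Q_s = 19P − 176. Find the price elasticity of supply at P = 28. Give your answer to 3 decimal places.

At P = 28, Q_s = 356.
dQ_s/dP = 19.
ε_s = (dQ_s/dP)(P/Q_s) = (19)(28/356).

1.494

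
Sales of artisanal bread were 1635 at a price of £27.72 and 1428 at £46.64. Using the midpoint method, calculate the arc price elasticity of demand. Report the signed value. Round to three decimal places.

ΔQ = 1428 − 1635 = -207; ΔP = 46.64 − 27.72 = 18.92.
Midpoints: P̄ = 37.18, Q̄ = 1531.5.
ε = (ΔQ/ΔP)(P̄/Q̄) = (-207/18.92)(37.18/1531.5).

-0.266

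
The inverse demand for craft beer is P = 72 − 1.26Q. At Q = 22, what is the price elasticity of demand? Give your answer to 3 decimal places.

At Q = 22, P = 72 − 1.26(22) = 44.28.
dP/dQ = −1.26, so dQ/dP = 1/(−1.26) = -0.794.
ε = (dQ/dP)(P/Q) = (-0.794)(44.28/22).

-1.597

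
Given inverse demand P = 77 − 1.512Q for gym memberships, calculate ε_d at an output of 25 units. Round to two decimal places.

-1.04

At Q = 25, P = 77 − 1.512(25) = 39.20.
dP/dQ = −1.512, so dQ/dP = 1/(−1.512) = -0.661.
ε = (dQ/dP)(P/Q) = (-0.661)(39.20/25).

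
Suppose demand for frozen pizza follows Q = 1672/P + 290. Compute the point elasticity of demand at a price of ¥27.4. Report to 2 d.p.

-0.17

At P = 27.4, Q = 351.022.
dQ/dP = −1672/P² = -2.227.
ε = (dQ/dP)(P/Q) = (-2.227)(27.4/351.022).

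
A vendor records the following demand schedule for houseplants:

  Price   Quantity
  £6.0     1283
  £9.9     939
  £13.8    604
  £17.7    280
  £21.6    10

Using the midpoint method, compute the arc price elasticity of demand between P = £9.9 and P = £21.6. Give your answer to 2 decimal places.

-2.64

At P = 9.9, Q = 939; at P = 21.6, Q = 10.
ΔQ = -929, ΔP = 11.7. Midpoints: P̄ = 15.75, Q̄ = 474.5.
ε = (ΔQ/ΔP)(P̄/Q̄) = (-929/11.7)(15.75/474.5).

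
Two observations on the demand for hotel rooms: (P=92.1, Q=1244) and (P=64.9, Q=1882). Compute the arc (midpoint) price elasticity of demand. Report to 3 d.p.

-1.178

ΔQ = 1882 − 1244 = 638; ΔP = 64.9 − 92.1 = -27.2.
Midpoints: P̄ = 78.50, Q̄ = 1563.0.
ε = (ΔQ/ΔP)(P̄/Q̄) = (638/-27.2)(78.50/1563.0).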